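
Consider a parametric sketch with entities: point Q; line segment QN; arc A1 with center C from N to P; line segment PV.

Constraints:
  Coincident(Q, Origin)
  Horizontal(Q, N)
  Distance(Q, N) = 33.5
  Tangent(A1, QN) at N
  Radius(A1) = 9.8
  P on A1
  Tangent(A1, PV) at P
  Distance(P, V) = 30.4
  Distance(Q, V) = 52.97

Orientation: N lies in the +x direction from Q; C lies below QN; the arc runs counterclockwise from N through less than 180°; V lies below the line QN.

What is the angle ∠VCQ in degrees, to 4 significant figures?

104.7°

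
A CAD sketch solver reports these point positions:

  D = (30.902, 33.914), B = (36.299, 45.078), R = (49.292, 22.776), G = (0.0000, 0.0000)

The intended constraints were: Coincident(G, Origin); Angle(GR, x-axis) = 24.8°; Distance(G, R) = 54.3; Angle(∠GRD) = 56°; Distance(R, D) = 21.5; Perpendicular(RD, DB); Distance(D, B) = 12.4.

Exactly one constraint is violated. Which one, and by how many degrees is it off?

Perpendicular(RD, DB) — off by 5.40°.

G = (0.00, 0.00) ✓; GR at 24.80° ✓; |GR| = 54.30 ✓; ∠GRD = 56.00° ✓; |RD| = 21.50 ✓; ∠(RD, DB) = 84.60° ✗; |DB| = 12.40 ✓.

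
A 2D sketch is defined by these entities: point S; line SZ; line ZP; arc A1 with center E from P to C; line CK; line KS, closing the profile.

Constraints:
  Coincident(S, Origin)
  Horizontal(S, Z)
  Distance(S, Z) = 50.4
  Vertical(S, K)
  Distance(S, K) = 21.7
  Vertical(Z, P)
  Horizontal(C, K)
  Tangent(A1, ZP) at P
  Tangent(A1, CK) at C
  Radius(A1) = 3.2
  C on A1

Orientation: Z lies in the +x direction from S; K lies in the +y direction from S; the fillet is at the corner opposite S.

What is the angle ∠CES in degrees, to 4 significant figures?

111.4°

The virtual corner opposite S is at (50.40, 21.70). A1 meets ZP tangentially, so EP is at right angles to ZP and the tangent condition forces EC to be normal to CK, with radius 3.2, so the center E sits 3.2 in from both sides at E = (47.20, 18.50). That places the tangent points at P = (50.40, 18.50) on ZP and C = (47.20, 21.70) on CK. Then cos ∠CES = EC·ES / (|EC||ES|), giving 111.4°.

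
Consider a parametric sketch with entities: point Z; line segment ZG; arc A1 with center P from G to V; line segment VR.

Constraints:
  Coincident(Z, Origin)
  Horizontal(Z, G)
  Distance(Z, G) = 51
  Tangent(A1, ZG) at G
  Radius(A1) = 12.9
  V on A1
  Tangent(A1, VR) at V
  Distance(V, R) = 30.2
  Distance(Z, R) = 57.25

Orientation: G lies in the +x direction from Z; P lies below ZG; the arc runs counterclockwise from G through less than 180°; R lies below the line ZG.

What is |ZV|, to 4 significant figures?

40.19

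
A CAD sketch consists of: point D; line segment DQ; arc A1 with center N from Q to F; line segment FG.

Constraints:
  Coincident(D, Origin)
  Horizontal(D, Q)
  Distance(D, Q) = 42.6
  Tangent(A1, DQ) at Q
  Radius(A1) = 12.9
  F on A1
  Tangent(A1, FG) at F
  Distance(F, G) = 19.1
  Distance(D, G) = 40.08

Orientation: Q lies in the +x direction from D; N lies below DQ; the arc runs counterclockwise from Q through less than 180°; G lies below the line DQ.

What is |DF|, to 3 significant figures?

31.8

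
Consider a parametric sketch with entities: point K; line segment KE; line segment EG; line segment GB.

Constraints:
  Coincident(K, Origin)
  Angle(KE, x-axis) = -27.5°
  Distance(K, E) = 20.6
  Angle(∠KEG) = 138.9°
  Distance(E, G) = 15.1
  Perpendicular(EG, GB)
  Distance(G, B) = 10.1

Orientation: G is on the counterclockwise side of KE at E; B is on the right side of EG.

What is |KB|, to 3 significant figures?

38.7

K is at the origin; KE runs at -27.5° with length 20.6, so E = 20.6·(cos -27.5°, sin -27.5°) = (18.3, -9.51). ∠KEG = 138.9°, so EG runs at -27.5° + (180° − 138.9°) = 13.6° from the x-axis; with |EG| = 15.1, G = E + 15.1·(cos 13.6°, sin 13.6°) = (32.9, -5.96). EG is perpendicular to GB; with |GB| = 10.1 on the right of EG, B = G + 10.1·(0.235, -0.972) = (35.3, -15.8). Then |KB| = |B − K| = 38.7.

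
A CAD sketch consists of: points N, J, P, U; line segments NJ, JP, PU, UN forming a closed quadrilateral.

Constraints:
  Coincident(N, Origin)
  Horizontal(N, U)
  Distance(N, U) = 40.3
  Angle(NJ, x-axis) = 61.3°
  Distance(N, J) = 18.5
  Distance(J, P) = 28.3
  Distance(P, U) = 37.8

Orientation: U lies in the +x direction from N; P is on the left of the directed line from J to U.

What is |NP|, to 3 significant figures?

46.3

Checks: |JP| = 28.30 ✓; |PU| = 37.80 ✓.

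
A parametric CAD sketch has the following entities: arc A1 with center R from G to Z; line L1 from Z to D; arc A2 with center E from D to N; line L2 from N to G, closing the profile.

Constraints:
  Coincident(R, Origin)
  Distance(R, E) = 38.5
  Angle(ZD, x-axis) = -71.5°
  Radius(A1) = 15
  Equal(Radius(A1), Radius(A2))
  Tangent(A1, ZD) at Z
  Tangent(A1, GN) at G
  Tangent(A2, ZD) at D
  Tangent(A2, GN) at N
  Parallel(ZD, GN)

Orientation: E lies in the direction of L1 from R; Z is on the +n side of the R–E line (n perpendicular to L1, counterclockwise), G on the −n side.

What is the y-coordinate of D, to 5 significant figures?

-31.751

The slot axis is L1's direction at -71.5°, so u = (cos -71.5°, sin -71.5°) = (0.31730, -0.94832) and n = (−sin -71.5°, cos -71.5°) = (0.94832, 0.31730). R is at the origin and E lies 38.5 along u from R, so E = 38.5·u = (12.216, -36.510). Tangency of A1 to both parallel lines with radius 15.0 puts Z and G at R ± 15.0·n: Z = (14.225, 4.7596), G = (-14.225, -4.7596). Equal radii place D and N the same way about E: D = E + 15.0·n = (26.441, -31.751), N = E − 15.0·n = (-2.0086, -41.270). So D.y = -31.751.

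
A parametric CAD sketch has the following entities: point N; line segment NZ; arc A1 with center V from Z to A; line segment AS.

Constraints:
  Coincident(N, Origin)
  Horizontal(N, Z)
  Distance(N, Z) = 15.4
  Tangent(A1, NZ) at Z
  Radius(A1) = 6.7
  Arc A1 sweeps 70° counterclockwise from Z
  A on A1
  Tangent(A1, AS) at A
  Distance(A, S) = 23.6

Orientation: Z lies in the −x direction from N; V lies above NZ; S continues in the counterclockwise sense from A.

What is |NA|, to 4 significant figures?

10.12

A1 meets NZ tangentially, so VZ is at right angles to NZ, so V = Z + (0, 6.7) = (-15.40, 6.700). On A1, Z sits at bearing -90° from V; a 70° counterclockwise sweep puts A at bearing -20°, so A = V + 6.7·(cos -20°, sin -20°) = (-9.104, 4.408). Then |NA| = |A − N| = 10.12.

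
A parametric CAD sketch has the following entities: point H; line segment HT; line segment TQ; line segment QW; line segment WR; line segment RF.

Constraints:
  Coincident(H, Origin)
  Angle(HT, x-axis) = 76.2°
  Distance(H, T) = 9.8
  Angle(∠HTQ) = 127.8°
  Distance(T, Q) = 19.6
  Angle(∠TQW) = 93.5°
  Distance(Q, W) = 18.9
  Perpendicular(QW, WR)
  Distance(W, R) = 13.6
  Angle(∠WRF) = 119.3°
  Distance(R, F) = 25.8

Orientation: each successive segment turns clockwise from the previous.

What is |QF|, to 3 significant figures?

26.5

QW ⟂ WR, so WR runs at -152°; with |WR| = 13.6, R = (16.9, -5.56). ∠WRF = 119.3° gives RF at 147° from the x-axis; with |RF| = 25.8, F = (-4.68, 8.57). Then |QF| = |F − Q| = 26.5.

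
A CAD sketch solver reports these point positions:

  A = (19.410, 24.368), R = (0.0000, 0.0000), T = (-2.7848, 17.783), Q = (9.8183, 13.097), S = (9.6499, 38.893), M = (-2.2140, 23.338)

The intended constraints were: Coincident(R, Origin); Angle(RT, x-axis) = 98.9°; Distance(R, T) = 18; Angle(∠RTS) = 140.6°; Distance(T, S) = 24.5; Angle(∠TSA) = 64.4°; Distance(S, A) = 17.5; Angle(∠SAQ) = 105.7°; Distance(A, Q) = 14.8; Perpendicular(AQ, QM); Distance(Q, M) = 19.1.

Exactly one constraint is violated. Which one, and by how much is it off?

Distance(Q, M) = 19.1 — off by 3.30.

R = (0.00, 0.00) ✓; RT at 98.90° ✓; |RT| = 18.00 ✓; ∠RTS = 140.6° ✓; |TS| = 24.50 ✓; ∠TSA = 64.40° ✓; |SA| = 17.50 ✓; ∠SAQ = 105.7° ✓; |AQ| = 14.80 ✓; ∠(AQ, QM) = 90.00° ✓; |QM| = 15.80 ✗.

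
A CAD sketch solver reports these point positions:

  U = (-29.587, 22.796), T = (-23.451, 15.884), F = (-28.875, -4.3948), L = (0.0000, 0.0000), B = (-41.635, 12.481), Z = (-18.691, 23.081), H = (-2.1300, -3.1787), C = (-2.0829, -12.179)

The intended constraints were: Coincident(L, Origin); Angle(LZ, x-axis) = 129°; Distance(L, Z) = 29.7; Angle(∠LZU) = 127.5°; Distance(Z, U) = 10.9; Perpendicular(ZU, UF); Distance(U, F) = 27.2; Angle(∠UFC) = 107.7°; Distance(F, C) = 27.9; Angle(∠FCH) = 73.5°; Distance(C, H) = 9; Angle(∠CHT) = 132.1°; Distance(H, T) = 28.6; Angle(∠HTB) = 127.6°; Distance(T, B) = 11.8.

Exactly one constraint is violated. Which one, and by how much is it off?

Distance(T, B) = 11.8 — off by 6.70.

L = (0.00, 0.00) ✓; LZ at 129.0° ✓; |LZ| = 29.70 ✓; ∠LZU = 127.5° ✓; |ZU| = 10.90 ✓; ∠(ZU, UF) = 90.00° ✓; |UF| = 27.20 ✓; ∠UFC = 107.7° ✓; |FC| = 27.90 ✓; ∠FCH = 73.50° ✓; |CH| = 9.000 ✓; ∠CHT = 132.1° ✓; |HT| = 28.60 ✓; ∠HTB = 127.6° ✓; |TB| = 18.50 ✗.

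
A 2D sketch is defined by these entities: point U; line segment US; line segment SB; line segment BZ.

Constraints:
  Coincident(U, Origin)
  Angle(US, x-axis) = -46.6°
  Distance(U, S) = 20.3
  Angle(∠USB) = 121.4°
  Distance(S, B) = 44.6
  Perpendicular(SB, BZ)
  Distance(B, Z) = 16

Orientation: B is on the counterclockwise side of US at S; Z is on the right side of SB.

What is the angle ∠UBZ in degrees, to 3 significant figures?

107°

∠USB = 121.4°, so SB runs at -46.6° + (180° − 121.4°) = 12.0° from the x-axis; with |SB| = 44.6, B = S + 44.6·(cos 12.0°, sin 12.0°) = (57.6, -5.48). SB is perpendicular to BZ; with |BZ| = 16.0 on the right of SB, Z = B + 16.0·(0.208, -0.978) = (60.9, -21.1). Then cos ∠UBZ = BU·BZ / (|BU||BZ|), giving 107°.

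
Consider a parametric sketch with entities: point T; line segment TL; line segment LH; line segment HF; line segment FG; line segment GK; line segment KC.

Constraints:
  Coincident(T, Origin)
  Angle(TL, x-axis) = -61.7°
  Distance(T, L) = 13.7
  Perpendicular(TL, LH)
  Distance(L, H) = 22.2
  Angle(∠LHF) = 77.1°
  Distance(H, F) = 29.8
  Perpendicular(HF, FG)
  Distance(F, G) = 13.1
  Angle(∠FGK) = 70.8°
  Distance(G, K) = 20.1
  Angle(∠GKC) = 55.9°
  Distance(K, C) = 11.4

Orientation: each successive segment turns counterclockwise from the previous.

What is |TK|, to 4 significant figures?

14.22

T is at the origin; TL runs at -61.7° with length 13.7, so L = (6.495, -12.06). The perpendicularity gives LH at right angles to TL, so LH runs at 28.30°; with |LH| = 22.2, H = (26.04, -1.538). ∠LHF = 77.1° gives HF at 131.2° from the x-axis; with |HF| = 29.8, F = (6.413, 20.88). The perpendicularity gives FG at right angles to HF, so FG runs at -138.8°; with |FG| = 13.1, G = (-3.444, 12.26). ∠FGK = 70.8° gives GK at -29.60° from the x-axis; with |GK| = 20.1, K = (14.03, 2.327). Then |TK| = |K − T| = 14.22.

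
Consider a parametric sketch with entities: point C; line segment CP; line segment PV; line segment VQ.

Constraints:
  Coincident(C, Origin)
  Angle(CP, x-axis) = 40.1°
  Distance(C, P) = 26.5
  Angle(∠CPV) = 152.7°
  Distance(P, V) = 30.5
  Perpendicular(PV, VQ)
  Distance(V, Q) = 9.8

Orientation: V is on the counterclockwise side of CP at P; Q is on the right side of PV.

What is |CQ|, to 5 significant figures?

58.337

∠CPV = 152.7°, so PV runs at 40.1° + (180° − 152.7°) = 67.400° from the x-axis; with |PV| = 30.5, V = P + 30.5·(cos 67.400°, sin 67.400°) = (31.991, 45.227). PV ⟂ VQ; with |VQ| = 9.8 on the right of PV, Q = V + 9.8·(0.92321, -0.38430) = (41.039, 41.461). Then |CQ| = |Q − C| = 58.337.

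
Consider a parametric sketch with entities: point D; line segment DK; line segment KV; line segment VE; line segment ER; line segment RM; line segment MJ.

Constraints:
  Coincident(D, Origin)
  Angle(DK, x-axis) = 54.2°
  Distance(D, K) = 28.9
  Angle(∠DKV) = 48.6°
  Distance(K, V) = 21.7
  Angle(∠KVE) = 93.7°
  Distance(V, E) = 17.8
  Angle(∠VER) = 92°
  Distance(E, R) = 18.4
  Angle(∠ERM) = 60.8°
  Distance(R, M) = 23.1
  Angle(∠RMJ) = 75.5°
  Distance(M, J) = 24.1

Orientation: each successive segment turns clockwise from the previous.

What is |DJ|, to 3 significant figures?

16.0

∠ERM = 60.8° gives RM at -10.7° from the x-axis; with |RM| = 23.1, M = (21.5, 10.4). ∠RMJ = 75.5° gives MJ at -115° from the x-axis; with |MJ| = 24.1, J = (11.2, -11.4). Then |DJ| = |J − D| = 16.0.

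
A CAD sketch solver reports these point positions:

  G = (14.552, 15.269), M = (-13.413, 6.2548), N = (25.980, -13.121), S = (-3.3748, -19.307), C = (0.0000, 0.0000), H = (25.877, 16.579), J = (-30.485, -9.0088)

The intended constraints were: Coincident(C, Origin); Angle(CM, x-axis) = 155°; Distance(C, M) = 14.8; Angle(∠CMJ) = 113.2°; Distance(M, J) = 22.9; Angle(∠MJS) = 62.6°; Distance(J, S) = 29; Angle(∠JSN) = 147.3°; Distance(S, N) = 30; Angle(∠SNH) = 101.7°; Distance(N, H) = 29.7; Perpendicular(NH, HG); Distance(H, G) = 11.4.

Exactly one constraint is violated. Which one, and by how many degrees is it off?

Perpendicular(NH, HG) — off by 6.40°.

C = (0.00, 0.00) ✓; CM at 155.0° ✓; |CM| = 14.80 ✓; ∠CMJ = 113.2° ✓; |MJ| = 22.90 ✓; ∠MJS = 62.60° ✓; |JS| = 29.00 ✓; ∠JSN = 147.3° ✓; |SN| = 30.00 ✓; ∠SNH = 101.7° ✓; |NH| = 29.70 ✓; ∠(NH, HG) = 96.40° ✗; |HG| = 11.40 ✓.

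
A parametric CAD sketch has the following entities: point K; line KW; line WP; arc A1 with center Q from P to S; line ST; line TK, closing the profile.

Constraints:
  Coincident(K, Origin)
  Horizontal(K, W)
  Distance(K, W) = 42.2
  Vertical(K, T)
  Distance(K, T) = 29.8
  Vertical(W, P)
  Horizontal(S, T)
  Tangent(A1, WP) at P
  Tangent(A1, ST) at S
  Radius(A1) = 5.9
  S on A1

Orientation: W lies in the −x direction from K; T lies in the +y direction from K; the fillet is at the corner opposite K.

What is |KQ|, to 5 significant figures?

43.461

K is at the origin; KW is horizontal with |KW| = 42.2 and W on the −x side, so W = (-42.200, 0.0000). K and T share the same x with |KT| = 29.8 and T on the +y side, so T = (0.0000, 29.800). The virtual corner opposite K is at (-42.200, 29.800). A1 meets WP tangentially, so QP is at right angles to WP and tangency of A1 to ST means the radius QS is perpendicular to ST, with radius 5.9, so the center Q sits 5.9 in from both sides at Q = (-36.300, 23.900). Then |KQ| = |Q − K| = 43.461.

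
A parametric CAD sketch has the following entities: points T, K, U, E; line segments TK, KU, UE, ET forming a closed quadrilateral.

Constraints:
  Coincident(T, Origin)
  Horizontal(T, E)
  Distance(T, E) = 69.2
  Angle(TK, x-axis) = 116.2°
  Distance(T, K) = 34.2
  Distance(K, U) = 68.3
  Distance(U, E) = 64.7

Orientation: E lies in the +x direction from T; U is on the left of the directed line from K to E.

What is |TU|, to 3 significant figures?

76.2

Checks: |KU| = 68.30 ✓; |UE| = 64.70 ✓.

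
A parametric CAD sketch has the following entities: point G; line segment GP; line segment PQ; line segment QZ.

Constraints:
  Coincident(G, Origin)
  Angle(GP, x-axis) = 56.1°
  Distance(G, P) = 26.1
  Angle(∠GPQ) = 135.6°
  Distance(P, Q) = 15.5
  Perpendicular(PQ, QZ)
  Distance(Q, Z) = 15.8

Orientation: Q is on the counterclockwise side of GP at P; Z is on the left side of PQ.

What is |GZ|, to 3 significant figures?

34.2

G is at the origin; GP runs at 56.1° with length 26.1, so P = 26.1·(cos 56.1°, sin 56.1°) = (14.6, 21.7). ∠GPQ = 135.6°, so PQ runs at 56.1° + (180° − 135.6°) = 100° from the x-axis; with |PQ| = 15.5, Q = P + 15.5·(cos 100°, sin 100°) = (11.7, 36.9). PQ ⟂ QZ; with |QZ| = 15.8 on the left of PQ, Z = Q + 15.8·(-0.983, -0.182) = (-3.80, 34.0). Then |GZ| = |Z − G| = 34.2.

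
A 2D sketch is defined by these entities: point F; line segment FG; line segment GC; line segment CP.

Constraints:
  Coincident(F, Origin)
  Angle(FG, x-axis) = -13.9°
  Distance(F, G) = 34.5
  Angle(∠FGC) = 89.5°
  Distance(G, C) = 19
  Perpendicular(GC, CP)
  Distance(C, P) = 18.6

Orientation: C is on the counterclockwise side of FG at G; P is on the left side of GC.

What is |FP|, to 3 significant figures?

24.5

F is at the origin; FG runs at -13.9° with length 34.5, so G = 34.5·(cos -13.9°, sin -13.9°) = (33.5, -8.29). ∠FGC = 89.5°, so GC runs at -13.9° + (180° − 89.5°) = 76.6° from the x-axis; with |GC| = 19.0, C = G + 19.0·(cos 76.6°, sin 76.6°) = (37.9, 10.2). The perpendicularity gives CP at right angles to GC; with |CP| = 18.6 on the left of GC, P = C + 18.6·(-0.973, 0.232) = (19.8, 14.5). Then |FP| = |P − F| = 24.5.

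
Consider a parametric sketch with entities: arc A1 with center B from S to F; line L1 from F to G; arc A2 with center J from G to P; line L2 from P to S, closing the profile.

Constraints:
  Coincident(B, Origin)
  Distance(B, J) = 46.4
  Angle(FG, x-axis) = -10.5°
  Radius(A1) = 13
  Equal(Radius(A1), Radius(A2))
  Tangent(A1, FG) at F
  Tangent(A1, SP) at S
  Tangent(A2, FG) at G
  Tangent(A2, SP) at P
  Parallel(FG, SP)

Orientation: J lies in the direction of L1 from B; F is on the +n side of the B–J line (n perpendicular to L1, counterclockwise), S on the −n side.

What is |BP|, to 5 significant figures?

48.187

The slot axis is L1's direction at -10.5°, so u = (cos -10.5°, sin -10.5°) = (0.98325, -0.18224) and n = (−sin -10.5°, cos -10.5°) = (0.18224, 0.98325). B is at the origin and J lies 46.4 along u from B, so J = 46.4·u = (45.623, -8.4557). Tangency of A1 to both parallel lines with radius 13.0 puts F and S at B ± 13.0·n: F = (2.3691, 12.782), S = (-2.3691, -12.782). Equal radii place G and P the same way about J: G = J + 13.0·n = (47.992, 4.3266), P = J − 13.0·n = (43.254, -21.238). Then |BP| = |P − B| = 48.187.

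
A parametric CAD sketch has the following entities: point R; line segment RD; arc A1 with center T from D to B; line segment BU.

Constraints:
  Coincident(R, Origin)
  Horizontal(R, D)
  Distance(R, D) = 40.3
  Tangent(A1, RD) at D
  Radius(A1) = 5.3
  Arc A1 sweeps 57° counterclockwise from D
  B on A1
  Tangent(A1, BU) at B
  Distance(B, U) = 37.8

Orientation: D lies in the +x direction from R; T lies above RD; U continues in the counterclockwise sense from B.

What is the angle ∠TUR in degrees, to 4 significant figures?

21.45°

R is at the origin; R and D share the same y with |RD| = 40.3 and D on the +x side, so D = (40.30, 0.000). Tangency of A1 to RD means the radius TD is perpendicular to RD, so T = D + (0, 5.3) = (40.30, 5.300). On A1, D sits at bearing -90° from T; a 57° counterclockwise sweep puts B at bearing -33°, so B = T + 5.3·(cos -33°, sin -33°) = (44.74, 2.413). Since A1 is tangent to BU there, TB ⟂ BU, so BU runs along (−sin -33°, cos -33°); with |BU| = 37.8, U = (65.33, 34.12). Then cos ∠TUR = UT·UR / (|UT||UR|), giving 21.45°.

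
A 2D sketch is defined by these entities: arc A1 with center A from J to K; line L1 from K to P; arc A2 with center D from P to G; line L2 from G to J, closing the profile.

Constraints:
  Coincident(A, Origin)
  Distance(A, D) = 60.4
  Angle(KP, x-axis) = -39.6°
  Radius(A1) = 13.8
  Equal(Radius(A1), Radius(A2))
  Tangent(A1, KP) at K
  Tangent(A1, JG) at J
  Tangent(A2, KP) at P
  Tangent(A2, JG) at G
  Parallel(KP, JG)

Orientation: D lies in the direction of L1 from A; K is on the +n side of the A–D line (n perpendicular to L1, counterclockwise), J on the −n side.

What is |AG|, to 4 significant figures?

61.96

Tangency of A1 to both parallel lines with radius 13.8 puts K and J at A ± 13.8·n: K = (8.796, 10.63), J = (-8.796, -10.63). Equal radii place P and G the same way about D: P = D + 13.8·n = (55.34, -27.87), G = D − 13.8·n = (37.74, -49.13). Then |AG| = |G − A| = 61.96.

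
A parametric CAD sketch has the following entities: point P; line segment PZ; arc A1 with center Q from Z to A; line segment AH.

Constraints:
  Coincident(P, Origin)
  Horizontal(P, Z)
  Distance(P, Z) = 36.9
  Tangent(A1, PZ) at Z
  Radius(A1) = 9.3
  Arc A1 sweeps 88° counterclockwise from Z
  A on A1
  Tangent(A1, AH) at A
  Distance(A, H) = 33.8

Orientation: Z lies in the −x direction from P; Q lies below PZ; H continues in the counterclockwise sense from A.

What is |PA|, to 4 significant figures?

47.06

P is at the origin; PZ is horizontal with |PZ| = 36.9 and Z on the −x side, so Z = (-36.90, 0.000). The tangent condition forces QZ to be normal to PZ, so Q = Z + (0, -9.3) = (-36.90, -9.300). On A1, Z sits at bearing 90° from Q; an 88° counterclockwise sweep puts A at bearing 178°, so A = Q + 9.3·(cos 178°, sin 178°) = (-46.19, -8.975). Then |PA| = |A − P| = 47.06.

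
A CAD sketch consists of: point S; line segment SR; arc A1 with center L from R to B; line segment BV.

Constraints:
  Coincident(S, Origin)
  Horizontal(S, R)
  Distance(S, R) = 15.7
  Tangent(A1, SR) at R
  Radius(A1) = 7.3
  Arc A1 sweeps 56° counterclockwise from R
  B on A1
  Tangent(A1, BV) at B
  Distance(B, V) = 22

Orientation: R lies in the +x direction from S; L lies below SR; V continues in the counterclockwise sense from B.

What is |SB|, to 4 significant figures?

10.17

S is at the origin; SR is horizontal with |SR| = 15.7 and R on the +x side, so R = (15.70, 0.000). The tangent condition forces LR to be normal to SR, so L = R + (0, -7.3) = (15.70, -7.300). On A1, R sits at bearing 90° from L; a 56° counterclockwise sweep puts B at bearing 146°, so B = L + 7.3·(cos 146°, sin 146°) = (9.648, -3.218). Then |SB| = |B − S| = 10.17.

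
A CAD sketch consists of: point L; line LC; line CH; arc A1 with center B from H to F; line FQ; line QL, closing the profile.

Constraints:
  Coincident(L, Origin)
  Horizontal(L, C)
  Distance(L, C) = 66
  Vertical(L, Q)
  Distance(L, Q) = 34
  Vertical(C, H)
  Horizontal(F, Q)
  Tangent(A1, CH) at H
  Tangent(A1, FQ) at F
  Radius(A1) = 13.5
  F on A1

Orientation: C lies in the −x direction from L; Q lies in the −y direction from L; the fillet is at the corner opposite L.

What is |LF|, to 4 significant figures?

62.55

The virtual corner opposite L is at (-66.00, -34.00). A1 meets CH tangentially, so BH is at right angles to CH and since A1 is tangent to FQ there, BF ⟂ FQ, with radius 13.5, so the center B sits 13.5 in from both sides at B = (-52.50, -20.50). That places the tangent points at H = (-66.00, -20.50) on CH and F = (-52.50, -34.00) on FQ. Then |LF| = |F − L| = 62.55.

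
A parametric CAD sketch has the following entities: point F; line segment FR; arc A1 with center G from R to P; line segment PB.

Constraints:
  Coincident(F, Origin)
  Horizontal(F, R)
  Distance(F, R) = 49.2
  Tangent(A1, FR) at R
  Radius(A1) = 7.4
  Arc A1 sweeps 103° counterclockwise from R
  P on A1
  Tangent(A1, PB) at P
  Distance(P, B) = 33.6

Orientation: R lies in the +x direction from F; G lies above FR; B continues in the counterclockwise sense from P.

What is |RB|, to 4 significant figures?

41.80

F is at the origin; F and R share the same y with |FR| = 49.2 and R on the +x side, so R = (49.20, 0.000). Tangency of A1 to FR means the radius GR is perpendicular to FR, so G = R + (0, 7.4) = (49.20, 7.400). On A1, R sits at bearing -90° from G; a 103° counterclockwise sweep puts P at bearing 13°, so P = G + 7.4·(cos 13°, sin 13°) = (56.41, 9.065). A1 meets PB tangentially, so GP is at right angles to PB, so PB runs along (−sin 13°, cos 13°); with |PB| = 33.6, B = (48.85, 41.80). Then |RB| = |B − R| = 41.80.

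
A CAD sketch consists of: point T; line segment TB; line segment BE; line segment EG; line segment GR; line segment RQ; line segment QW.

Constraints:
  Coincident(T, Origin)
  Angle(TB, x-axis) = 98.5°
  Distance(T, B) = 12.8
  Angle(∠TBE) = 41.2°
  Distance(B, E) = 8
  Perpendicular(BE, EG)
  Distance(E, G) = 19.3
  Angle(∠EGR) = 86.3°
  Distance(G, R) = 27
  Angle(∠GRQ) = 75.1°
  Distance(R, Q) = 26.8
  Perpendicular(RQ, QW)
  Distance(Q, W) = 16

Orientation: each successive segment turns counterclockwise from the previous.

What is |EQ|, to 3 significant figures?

20.0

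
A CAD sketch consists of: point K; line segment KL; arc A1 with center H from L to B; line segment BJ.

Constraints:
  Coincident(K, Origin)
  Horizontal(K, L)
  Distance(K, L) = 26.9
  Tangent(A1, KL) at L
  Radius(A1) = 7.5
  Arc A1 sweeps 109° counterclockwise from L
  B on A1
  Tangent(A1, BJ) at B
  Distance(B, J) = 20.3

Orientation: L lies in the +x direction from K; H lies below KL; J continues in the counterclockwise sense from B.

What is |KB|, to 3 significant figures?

22.2

K is at the origin; KL is horizontal with |KL| = 26.9 and L on the +x side, so L = (26.9, 0.00). Tangency of A1 to KL means the radius HL is perpendicular to KL, so H = L + (0, -7.5) = (26.9, -7.50). On A1, L sits at bearing 90° from H; a 109° counterclockwise sweep puts B at bearing 199°, so B = H + 7.5·(cos 199°, sin 199°) = (19.8, -9.94). Then |KB| = |B − K| = 22.2.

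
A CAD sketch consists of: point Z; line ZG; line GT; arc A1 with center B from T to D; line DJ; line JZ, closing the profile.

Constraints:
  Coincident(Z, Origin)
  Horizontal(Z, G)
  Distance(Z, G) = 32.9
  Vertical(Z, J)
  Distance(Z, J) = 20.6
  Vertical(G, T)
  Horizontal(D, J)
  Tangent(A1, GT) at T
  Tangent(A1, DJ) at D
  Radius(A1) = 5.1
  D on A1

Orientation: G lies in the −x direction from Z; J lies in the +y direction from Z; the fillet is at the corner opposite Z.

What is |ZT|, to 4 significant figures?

36.37

Z is at the origin; Z and G share the same y with |ZG| = 32.9 and G on the −x side, so G = (-32.90, 0.000). Z and J share the same x with |ZJ| = 20.6 and J on the +y side, so J = (0.000, 20.60). The virtual corner opposite Z is at (-32.90, 20.60). The tangent condition forces BT to be normal to GT and since A1 is tangent to DJ there, BD ⟂ DJ, with radius 5.1, so the center B sits 5.1 in from both sides at B = (-27.80, 15.50). That places the tangent points at T = (-32.90, 15.50) on GT and D = (-27.80, 20.60) on DJ. Then |ZT| = |T − Z| = 36.37.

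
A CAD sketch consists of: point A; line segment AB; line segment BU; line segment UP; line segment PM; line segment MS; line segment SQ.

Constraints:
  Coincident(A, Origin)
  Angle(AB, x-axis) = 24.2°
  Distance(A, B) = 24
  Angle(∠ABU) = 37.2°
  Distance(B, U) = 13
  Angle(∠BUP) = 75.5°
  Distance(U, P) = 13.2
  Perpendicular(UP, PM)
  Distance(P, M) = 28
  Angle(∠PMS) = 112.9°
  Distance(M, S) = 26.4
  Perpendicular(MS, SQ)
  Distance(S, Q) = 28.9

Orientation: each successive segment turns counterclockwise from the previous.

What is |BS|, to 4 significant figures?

29.44

UP is perpendicular to PM, so PM runs at 1.500°; with |PM| = 28.0, M = (37.56, 0.3000). ∠PMS = 112.9° gives MS at 68.60° from the x-axis; with |MS| = 26.4, S = (47.19, 24.88). Then |BS| = |S − B| = 29.44.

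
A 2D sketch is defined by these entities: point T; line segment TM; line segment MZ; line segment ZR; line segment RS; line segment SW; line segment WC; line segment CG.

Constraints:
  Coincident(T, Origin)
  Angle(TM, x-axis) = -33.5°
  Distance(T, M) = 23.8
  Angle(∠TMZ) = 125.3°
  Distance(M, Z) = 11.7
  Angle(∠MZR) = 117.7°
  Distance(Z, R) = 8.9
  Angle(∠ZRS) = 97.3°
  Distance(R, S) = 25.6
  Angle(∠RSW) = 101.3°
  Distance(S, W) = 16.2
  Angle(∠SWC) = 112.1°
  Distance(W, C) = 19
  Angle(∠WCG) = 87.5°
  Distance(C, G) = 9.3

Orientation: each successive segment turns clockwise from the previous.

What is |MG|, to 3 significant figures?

2.84

T is at the origin; TM runs at -33.5° with length 23.8, so M = (19.8, -13.1). ∠TMZ = 125.3° gives MZ at -88.2° from the x-axis; with |MZ| = 11.7, Z = (20.2, -24.8). ∠MZR = 117.7° gives ZR at -150° from the x-axis; with |ZR| = 8.9, R = (12.5, -29.2). ∠ZRS = 97.3° gives RS at 127° from the x-axis; with |RS| = 25.6, S = (-2.87, -8.71). ∠RSW = 101.3° gives SW at 48.1° from the x-axis; with |SW| = 16.2, W = (7.95, 3.34). ∠SWC = 112.1° gives WC at -19.8° from the x-axis; with |WC| = 19.0, C = (25.8, -3.09). ∠WCG = 87.5° gives CG at -112° from the x-axis; with |CG| = 9.3, G = (22.3, -11.7). Then |MG| = |G − M| = 2.84.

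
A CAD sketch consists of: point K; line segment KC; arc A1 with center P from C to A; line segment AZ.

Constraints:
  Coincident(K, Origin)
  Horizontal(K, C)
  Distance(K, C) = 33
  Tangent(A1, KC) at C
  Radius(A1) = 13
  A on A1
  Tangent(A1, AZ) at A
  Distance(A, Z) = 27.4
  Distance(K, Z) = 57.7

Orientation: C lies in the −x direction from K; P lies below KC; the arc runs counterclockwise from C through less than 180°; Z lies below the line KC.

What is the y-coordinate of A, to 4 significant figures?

-16.26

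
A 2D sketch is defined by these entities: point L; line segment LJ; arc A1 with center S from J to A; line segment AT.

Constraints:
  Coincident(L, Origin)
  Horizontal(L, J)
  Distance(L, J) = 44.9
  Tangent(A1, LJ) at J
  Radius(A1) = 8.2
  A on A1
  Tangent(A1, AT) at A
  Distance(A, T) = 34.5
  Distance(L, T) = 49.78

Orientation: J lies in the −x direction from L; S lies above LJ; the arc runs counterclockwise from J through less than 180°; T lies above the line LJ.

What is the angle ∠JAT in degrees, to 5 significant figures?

141.22°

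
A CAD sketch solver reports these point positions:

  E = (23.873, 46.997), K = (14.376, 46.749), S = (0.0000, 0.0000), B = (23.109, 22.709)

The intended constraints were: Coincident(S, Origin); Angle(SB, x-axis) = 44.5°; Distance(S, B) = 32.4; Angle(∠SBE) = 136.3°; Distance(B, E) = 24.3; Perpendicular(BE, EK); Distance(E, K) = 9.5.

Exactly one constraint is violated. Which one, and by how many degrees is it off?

Perpendicular(BE, EK) — off by 3.30°.

S = (0.00, 0.00) ✓; SB at 44.50° ✓; |SB| = 32.40 ✓; ∠SBE = 136.3° ✓; |BE| = 24.30 ✓; ∠(BE, EK) = 93.30° ✗; |EK| = 9.500 ✓.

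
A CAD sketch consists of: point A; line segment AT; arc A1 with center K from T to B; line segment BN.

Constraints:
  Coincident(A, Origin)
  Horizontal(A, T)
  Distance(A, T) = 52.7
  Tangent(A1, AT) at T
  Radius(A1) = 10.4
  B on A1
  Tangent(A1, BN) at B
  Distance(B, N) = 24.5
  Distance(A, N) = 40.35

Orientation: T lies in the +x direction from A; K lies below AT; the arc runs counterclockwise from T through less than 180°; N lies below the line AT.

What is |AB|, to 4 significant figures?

44.12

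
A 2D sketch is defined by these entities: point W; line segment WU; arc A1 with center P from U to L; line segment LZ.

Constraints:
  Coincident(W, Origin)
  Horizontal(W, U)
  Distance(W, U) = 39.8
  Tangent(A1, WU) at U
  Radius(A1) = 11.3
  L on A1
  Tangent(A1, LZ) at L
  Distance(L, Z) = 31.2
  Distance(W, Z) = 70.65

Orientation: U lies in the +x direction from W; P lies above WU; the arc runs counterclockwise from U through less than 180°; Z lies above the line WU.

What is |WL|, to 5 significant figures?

51.256

W is at the origin; WU is horizontal with |WU| = 39.8 and U on the +x side, so U = (39.800, 0.0000). Tangency of A1 to WU means the radius PU is perpendicular to WU, so P = U + (0, 11.3) = (39.800, 11.300). Since PL ⟂ LZ (tangency), |PZ| = √(11.3² + 31.2²) = 33.183 regardless of where L sits on A1. So Z lies on both circle(W, 70.65) and circle(P, 33.183); the above-WU intersection is Z = (59.611, 37.921). L is the foot of the tangent from Z: L = (50.621, 8.0440).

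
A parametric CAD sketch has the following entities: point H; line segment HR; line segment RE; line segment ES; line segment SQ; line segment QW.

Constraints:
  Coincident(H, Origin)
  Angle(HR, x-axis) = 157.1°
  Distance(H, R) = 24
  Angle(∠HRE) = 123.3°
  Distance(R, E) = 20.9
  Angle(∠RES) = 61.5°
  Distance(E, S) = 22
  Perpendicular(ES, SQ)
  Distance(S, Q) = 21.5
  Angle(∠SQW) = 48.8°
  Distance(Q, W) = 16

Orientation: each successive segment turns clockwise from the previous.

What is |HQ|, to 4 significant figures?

11.94

H is at the origin; HR runs at 157.1° with length 24.0, so R = (-22.11, 9.339). ∠HRE = 123.3° gives RE at 100.4° from the x-axis; with |RE| = 20.9, E = (-25.88, 29.90). ∠RES = 61.5° gives ES at -18.10° from the x-axis; with |ES| = 22.0, S = (-4.970, 23.06). ES ⟂ SQ, so SQ runs at -108.1°; with |SQ| = 21.5, Q = (-11.65, 2.625). Then |HQ| = |Q − H| = 11.94.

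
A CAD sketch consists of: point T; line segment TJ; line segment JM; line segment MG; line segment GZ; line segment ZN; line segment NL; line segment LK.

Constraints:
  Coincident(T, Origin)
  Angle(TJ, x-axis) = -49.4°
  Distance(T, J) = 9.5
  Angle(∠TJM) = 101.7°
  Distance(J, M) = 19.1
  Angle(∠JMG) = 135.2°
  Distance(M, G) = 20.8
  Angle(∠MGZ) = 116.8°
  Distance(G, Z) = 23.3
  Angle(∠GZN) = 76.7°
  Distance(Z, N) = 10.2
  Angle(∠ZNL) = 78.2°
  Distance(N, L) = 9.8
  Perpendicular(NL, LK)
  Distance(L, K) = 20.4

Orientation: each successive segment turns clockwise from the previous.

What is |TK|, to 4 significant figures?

50.60

∠ZNL = 78.2° gives NL at -80.80° from the x-axis; with |NL| = 9.8, L = (-28.16, -11.81). The perpendicularity gives LK at right angles to NL, so LK runs at -170.8°; with |LK| = 20.4, K = (-48.30, -15.07). Then |TK| = |K − T| = 50.60.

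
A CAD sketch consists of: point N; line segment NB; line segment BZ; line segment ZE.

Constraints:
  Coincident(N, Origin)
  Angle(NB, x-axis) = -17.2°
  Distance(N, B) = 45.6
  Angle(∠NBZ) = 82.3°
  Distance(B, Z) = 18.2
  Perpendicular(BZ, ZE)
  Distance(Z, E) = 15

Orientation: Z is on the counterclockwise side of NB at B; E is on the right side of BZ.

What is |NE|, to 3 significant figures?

61.4

N is at the origin; NB runs at -17.2° with length 45.6, so B = 45.6·(cos -17.2°, sin -17.2°) = (43.6, -13.5). ∠NBZ = 82.3°, so BZ runs at -17.2° + (180° − 82.3°) = 80.5° from the x-axis; with |BZ| = 18.2, Z = B + 18.2·(cos 80.5°, sin 80.5°) = (46.6, 4.47). BZ ⟂ ZE; with |ZE| = 15.0 on the right of BZ, E = Z + 15.0·(0.986, -0.165) = (61.4, 1.99). Then |NE| = |E − N| = 61.4.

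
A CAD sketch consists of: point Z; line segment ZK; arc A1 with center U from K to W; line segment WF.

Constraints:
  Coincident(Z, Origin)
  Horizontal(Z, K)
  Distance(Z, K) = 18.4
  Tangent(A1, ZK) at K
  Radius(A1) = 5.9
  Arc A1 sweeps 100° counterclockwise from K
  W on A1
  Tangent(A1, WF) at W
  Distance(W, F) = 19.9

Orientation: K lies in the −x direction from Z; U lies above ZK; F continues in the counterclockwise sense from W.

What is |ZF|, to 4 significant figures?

31.00

Z is at the origin; Z and K share the same y with |ZK| = 18.4 and K on the −x side, so K = (-18.40, 0.000). A1 meets ZK tangentially, so UK is at right angles to ZK, so U = K + (0, 5.9) = (-18.40, 5.900). On A1, K sits at bearing -90° from U; a 100° counterclockwise sweep puts W at bearing 10°, so W = U + 5.9·(cos 10°, sin 10°) = (-12.59, 6.925). Since A1 is tangent to WF there, UW ⟂ WF, so WF runs along (−sin 10°, cos 10°); with |WF| = 19.9, F = (-16.05, 26.52). Then |ZF| = |F − Z| = 31.00.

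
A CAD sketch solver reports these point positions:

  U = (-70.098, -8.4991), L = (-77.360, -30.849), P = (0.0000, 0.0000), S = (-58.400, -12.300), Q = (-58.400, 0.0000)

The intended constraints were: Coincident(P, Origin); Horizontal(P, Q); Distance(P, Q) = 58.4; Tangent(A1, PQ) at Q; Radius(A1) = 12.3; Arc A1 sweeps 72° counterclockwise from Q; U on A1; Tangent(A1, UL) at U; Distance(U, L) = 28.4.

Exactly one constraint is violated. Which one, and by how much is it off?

Distance(U, L) = 28.4 — off by 4.90.

P = (0.00, 0.00) ✓; P.y = 0.00, Q.y = 0.00 ✓; |PQ| = 58.40 ✓; ∠(SQ, QP) = 90.00° ✓; |SQ| = 12.30 ✓; bearing(S→U) − bearing(S→Q) = 72.00° ✓; |SU| = 12.30 ✓; ∠(SU, UL) = 90.00° ✓; |UL| = 23.50 ✗.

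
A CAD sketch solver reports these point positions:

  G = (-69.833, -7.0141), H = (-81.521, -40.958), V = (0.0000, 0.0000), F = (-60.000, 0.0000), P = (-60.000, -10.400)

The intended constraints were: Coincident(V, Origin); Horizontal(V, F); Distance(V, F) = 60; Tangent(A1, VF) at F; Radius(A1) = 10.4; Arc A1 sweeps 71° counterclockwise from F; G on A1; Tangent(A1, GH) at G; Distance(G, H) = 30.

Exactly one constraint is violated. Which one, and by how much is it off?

Distance(G, H) = 30 — off by 5.90.

V = (0.00, 0.00) ✓; V.y = 0.00, F.y = 0.00 ✓; |VF| = 60.00 ✓; ∠(PF, FV) = 90.00° ✓; |PF| = 10.40 ✓; bearing(P→G) − bearing(P→F) = 71.00° ✓; |PG| = 10.40 ✓; ∠(PG, GH) = 90.00° ✓; |GH| = 35.90 ✗.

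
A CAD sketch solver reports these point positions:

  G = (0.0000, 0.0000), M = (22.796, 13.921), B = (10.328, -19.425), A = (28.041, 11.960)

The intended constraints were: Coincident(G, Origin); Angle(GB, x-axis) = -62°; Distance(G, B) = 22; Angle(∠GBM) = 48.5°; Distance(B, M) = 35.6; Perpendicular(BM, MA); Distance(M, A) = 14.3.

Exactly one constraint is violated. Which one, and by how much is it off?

Distance(M, A) = 14.3 — off by 8.70.

G = (0.00, 0.00) ✓; GB at -62.00° ✓; |GB| = 22.00 ✓; ∠GBM = 48.50° ✓; |BM| = 35.60 ✓; ∠(BM, MA) = 90.00° ✓; |MA| = 5.600 ✗.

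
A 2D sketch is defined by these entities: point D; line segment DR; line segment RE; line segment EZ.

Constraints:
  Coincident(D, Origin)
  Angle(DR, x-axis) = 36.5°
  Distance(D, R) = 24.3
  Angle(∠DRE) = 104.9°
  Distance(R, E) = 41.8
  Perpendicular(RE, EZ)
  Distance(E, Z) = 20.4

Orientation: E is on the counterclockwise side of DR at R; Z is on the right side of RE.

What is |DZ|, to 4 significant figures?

65.07

∠DRE = 104.9°, so RE runs at 36.5° + (180° − 104.9°) = 111.6° from the x-axis; with |RE| = 41.8, E = R + 41.8·(cos 111.6°, sin 111.6°) = (4.146, 53.32). RE ⟂ EZ; with |EZ| = 20.4 on the right of RE, Z = E + 20.4·(0.9298, 0.3681) = (23.11, 60.83). Then |DZ| = |Z − D| = 65.07.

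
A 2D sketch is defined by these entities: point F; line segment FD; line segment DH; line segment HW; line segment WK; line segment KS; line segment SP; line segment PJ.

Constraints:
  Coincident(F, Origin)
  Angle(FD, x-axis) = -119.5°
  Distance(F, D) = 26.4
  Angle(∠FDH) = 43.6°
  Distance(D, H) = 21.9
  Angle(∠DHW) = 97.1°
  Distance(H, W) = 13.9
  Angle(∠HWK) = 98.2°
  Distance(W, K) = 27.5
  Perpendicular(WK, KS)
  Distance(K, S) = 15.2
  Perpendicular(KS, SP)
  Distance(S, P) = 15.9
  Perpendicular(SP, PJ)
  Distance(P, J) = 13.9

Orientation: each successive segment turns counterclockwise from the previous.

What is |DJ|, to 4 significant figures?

19.73

F is at the origin; FD runs at -119.5° with length 26.4, so D = (-13.00, -22.98). ∠FDH = 43.6° gives DH at 16.90° from the x-axis; with |DH| = 21.9, H = (7.954, -16.61). ∠DHW = 97.1° gives HW at 99.80° from the x-axis; with |HW| = 13.9, W = (5.588, -2.914). ∠HWK = 98.2° gives WK at -178.4° from the x-axis; with |WK| = 27.5, K = (-21.90, -3.682). WK is perpendicular to KS, so KS runs at -88.40°; with |KS| = 15.2, S = (-21.48, -18.88). The perpendicularity gives SP at right angles to KS, so SP runs at 1.600°; with |SP| = 15.9, P = (-5.583, -18.43). SP is perpendicular to PJ, so PJ runs at 91.60°; with |PJ| = 13.9, J = (-5.971, -4.537). Then |DJ| = |J − D| = 19.73.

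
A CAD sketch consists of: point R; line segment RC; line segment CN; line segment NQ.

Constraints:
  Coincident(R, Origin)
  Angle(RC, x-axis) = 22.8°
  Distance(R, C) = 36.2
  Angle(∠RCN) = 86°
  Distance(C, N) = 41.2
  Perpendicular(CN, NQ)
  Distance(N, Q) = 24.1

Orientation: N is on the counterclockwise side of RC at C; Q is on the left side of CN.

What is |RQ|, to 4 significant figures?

40.50

∠RCN = 86.0°, so CN runs at 22.8° + (180° − 86.0°) = 116.8° from the x-axis; with |CN| = 41.2, N = C + 41.2·(cos 116.8°, sin 116.8°) = (14.80, 50.80). The perpendicularity gives NQ at right angles to CN; with |NQ| = 24.1 on the left of CN, Q = N + 24.1·(-0.8926, -0.4509) = (-6.716, 39.94). Then |RQ| = |Q − R| = 40.50.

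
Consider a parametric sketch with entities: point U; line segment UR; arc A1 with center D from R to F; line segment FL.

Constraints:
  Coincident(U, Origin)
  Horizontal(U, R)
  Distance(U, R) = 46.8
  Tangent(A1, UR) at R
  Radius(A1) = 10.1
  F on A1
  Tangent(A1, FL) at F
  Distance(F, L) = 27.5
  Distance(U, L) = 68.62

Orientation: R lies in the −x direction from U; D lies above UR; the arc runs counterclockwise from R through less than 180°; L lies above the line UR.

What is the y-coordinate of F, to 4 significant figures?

16.82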